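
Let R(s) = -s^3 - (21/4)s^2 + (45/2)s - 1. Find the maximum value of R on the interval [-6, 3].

R'(s) = -3s^2 - (21/2)s + 45/2, which vanishes at s = -5 and s = 3/2.
Compare values at every candidate in [-6, 3]: R(-6) = -109,  R(-5) = -479/4,  R(3/2) = 281/16,  R(3) = -31/4.
Hence the absolute maximum is 281/16 at s = 3/2.

281/16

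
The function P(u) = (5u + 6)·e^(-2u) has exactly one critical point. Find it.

By the product rule, P'(u) = (-10u - 7)·e^(-2u). Since e^(-2u) > 0, the only critical point is u = -7/10.
P''(-7/10) has the same sign as -10 < 0, so this is a local maximum.
P(-7/10) = (5/2)·e^(7/5) ≈ 10.1380.

-7/10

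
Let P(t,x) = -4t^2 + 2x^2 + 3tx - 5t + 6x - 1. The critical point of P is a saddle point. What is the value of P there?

∂P/∂t = -8t + 3x - 5 = 0 and ∂P/∂x = 3t + 4x + 6 = 0, so (t, x) = (-38/41, -33/41).
The Hessian has P_{tt} = -8, P_{xx} = 4, P_{tx} = 3, giving D = -41 < 0, so the point is a saddle point.
P(-38/41, -33/41) = -45/41.

-45/41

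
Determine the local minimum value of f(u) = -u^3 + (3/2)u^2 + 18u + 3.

-19

f'(u) = -3u^2 + 3u + 18. Setting f'(u) = 0 gives u ∈ {-2, 3}.
Second-derivative test with f''(u) = -6u + 3: f''(-2) = 15 > 0 ⇒ local minimum; f''(3) = -15 < 0 ⇒ local maximum.
Thus f has its local minimum at u = -2, with value -19.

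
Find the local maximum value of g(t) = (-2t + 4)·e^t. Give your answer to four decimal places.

5.4366

By the product rule, g'(t) = (-2t + 2)·e^t. Since e^t > 0, the only critical point is t = 1.
g''(1) has the same sign as -2 < 0, so this is a local maximum.
g(1) = (2)·e^(1) ≈ 5.4366.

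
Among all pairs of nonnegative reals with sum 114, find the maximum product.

With x + y = 114, the product is P(x) = x(114 − x).
P'(x) = 114 − 2x = 0 gives x = 57; P'' = −2 < 0, so this is the maximum.
P = 57·57 = 3249.

3249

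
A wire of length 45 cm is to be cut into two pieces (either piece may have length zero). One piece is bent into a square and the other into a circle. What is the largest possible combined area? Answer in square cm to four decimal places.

Let x be the length used for the square. Square side x/4; circle radius (45−x)/(2π).
A(x) = (x/4)² + π·((45−x)/(2π))² = x²/16 + (45−x)²/(4π) for 0 ≤ x ≤ 45. A'(x) = x/8 − (45−x)/(2π) = 0 gives x = 4·45/(π+4) ≈ 25.2045.
A'' > 0, so the interior critical point is a minimum; the maximum is at an endpoint. A(0) = 161.1444 and A(45) = 126.5625, so the largest area is 161.1444.

161.1444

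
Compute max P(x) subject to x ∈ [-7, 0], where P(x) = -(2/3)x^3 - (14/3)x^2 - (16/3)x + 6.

130/3

Differentiating, P'(x) = -2x^2 - (28/3)x - 16/3; which vanishes at x = -4 and x = -2/3.
Candidates: P(-7) = 130/3; P(-4) = -14/3; P(-2/3) = 622/81; P(0) = 6.
Hence the absolute maximum is 130/3 at x = -7.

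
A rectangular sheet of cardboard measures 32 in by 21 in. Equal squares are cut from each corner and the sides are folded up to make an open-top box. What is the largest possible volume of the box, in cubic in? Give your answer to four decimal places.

With cut size x, the volume is V(x) = x(32 − 2x)(21 − 2x) for 0 < x < 10.5.
V'(x) = 12x^2 − 212x + 672. Setting V'(x) = 0 gives x ≈ 4.1400 (the root in (0, 10.5)).
V''(x) = 24x − 212 is negative there, so this is the maximum; V ≈ 1249.1142.

1249.1142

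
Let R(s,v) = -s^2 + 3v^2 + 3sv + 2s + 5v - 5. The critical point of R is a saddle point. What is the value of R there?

-148/21

∂R/∂s = -2s + 3v + 2 = 0 and ∂R/∂v = 3s + 6v + 5 = 0, so (s, v) = (-1/7, -16/21).
The Hessian has R_{ss} = -2, R_{vv} = 6, R_{sv} = 3, giving D = -21 < 0, so the point is a saddle point.
R(-1/7, -16/21) = -148/21.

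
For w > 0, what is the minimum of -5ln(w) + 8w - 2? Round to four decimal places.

f'(w) = -5/w + 8 = 0 gives w = 5/8.
f''(w) = 5/w², which is positive for w > 0, so this is a local minimum.
f(5/8) = -5·ln(5/8) + 5 - 2 ≈ 5.3500.

5.3500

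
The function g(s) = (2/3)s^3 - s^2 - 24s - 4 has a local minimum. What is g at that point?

g'(s) = 2s^2 - 2s - 24. Setting g'(s) = 0 gives s ∈ {-3, 4}.
Second-derivative test with g''(s) = 4s - 2: g''(-3) = -14 < 0 ⇒ local maximum; g''(4) = 14 > 0 ⇒ local minimum.
Thus g has its local minimum at s = 4, with value -220/3.

-220/3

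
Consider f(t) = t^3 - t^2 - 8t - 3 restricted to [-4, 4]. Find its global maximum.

The derivative is 3t^2 - 2t - 8, which vanishes at t = -4/3 and t = 2.
Evaluating at the critical points and endpoints: f(-4) = -51; f(-4/3) = 95/27; f(2) = -15; f(4) = 13.
The maximum over the interval is 13, attained at t = 4.

13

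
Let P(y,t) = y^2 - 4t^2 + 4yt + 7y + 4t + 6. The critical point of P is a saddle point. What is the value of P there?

-25/8

∂P/∂y = 2y + 4t + 7 = 0 and ∂P/∂t = 4y - 8t + 4 = 0, so (y, t) = (-9/4, -5/8).
The Hessian has P_{yy} = 2, P_{tt} = -8, P_{yt} = 4, giving D = -32 < 0, so the point is a saddle point.
P(-9/4, -5/8) = -25/8.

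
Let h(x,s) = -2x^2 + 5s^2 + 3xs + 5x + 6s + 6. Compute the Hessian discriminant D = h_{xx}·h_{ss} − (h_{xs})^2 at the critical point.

-49

∂h/∂x = -4x + 3s + 5 = 0 and ∂h/∂s = 3x + 10s + 6 = 0, so (x, s) = (32/49, -39/49).
The Hessian has h_{xx} = -4, h_{ss} = 10, h_{xs} = 3, giving D = -49 < 0, so the point is a saddle point.
D = (-4)·(10) − (3)^2 = -49.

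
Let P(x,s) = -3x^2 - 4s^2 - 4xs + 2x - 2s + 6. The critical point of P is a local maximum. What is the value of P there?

∂P/∂x = -6x - 4s + 2 = 0 and ∂P/∂s = -4x - 8s - 2 = 0, so (x, s) = (3/4, -5/8).
The Hessian has P_{xx} = -6, P_{ss} = -8, P_{xs} = -4, giving D = 32 > 0 with P_{xx} < 0, so the point is a local maximum.
P(3/4, -5/8) = 59/8.

59/8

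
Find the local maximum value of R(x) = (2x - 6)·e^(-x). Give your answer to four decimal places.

R'(x) = 2·e^(-x) + (2x - 6)·(-1)·e^(-x) = (-2x + 8)·e^(-x). Since e^(-x) > 0, the only critical point is x = 4.
R''(4) has the same sign as -2 < 0, so this is a local maximum.
R(4) = (2)·e^(-4) ≈ 0.0366.

0.0366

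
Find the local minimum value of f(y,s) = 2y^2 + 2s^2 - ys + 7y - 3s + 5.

-4/3

∂f/∂y = 4y - s + 7 = 0 and ∂f/∂s = -y + 4s - 3 = 0, so (y, s) = (-5/3, 1/3).
The Hessian has f_{yy} = 4, f_{ss} = 4, f_{ys} = -1, giving D = 15 > 0 with f_{yy} > 0, so the point is a local minimum.
f(-5/3, 1/3) = -4/3.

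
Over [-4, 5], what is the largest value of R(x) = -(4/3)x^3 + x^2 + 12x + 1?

163/3

Differentiating, R'(x) = -4x^2 + 2x + 12; which vanishes at x = -3/2 and x = 2.
Evaluating at the critical points and endpoints: R(-4) = 163/3; R(-3/2) = -41/4; R(2) = 55/3; R(5) = -242/3.
So the maximum is R(-4) = 163/3.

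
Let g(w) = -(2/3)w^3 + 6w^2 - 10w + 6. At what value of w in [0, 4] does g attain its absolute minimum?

1

Differentiating, g'(w) = -2w^2 + 12w - 10; whose only zero in [0, 4] is w = 1.
Compare values at every candidate in [0, 4]: g(0) = 6,  g(1) = 4/3,  g(4) = 58/3.
So the minimum is g(1) = 4/3.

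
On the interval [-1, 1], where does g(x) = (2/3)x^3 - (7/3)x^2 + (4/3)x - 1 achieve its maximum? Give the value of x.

1/3

Differentiating, g'(x) = 2x^2 - (14/3)x + 4/3; whose only zero in [-1, 1] is x = 1/3.
Evaluating at the critical points and endpoints: g(-1) = -16/3, g(1/3) = -64/81, g(1) = -4/3.
So the maximum is g(1/3) = -64/81.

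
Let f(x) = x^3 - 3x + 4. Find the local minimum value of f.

Critical points: f'(x) = 3x^2 - 3 vanishes at x = -1, 1.
Second-derivative test with f''(x) = 6x: f''(-1) = -6 < 0 ⇒ local maximum; f''(1) = 6 > 0 ⇒ local minimum.
The local minimum is f(1) = 2.

2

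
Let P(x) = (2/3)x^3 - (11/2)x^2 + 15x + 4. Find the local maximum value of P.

421/24

P'(x) = 2x^2 - 11x + 15. Setting P'(x) = 0 gives x ∈ {5/2, 3}.
Since P''(x) = 4x - 11, we get P''(5/2) = -1 < 0 ⇒ local maximum; P''(3) = 1 > 0 ⇒ local minimum.
So the local maximum value is P(5/2) = 421/24.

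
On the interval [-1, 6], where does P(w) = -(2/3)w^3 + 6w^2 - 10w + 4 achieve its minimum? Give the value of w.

P'(w) = -2w^2 + 12w - 10, which vanishes at w = 1 and w = 5.
Compare values at every candidate in [-1, 6]: P(-1) = 62/3, P(1) = -2/3, P(5) = 62/3, P(6) = 16.
So the minimum is P(1) = -2/3.

1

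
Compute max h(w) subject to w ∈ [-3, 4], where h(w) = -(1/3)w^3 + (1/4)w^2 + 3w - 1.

h'(w) = -w^2 + (1/2)w + 3, which vanishes at w = -3/2 and w = 2.
Evaluating at the critical points and endpoints: h(-3) = 5/4, h(-3/2) = -61/16, h(2) = 10/3, h(4) = -19/3.
So the maximum is h(2) = 10/3.

10/3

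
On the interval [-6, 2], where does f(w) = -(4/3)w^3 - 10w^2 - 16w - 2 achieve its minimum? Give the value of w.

The derivative is -4w^2 - 20w - 16, which vanishes at w = -4 and w = -1.
Candidates: f(-6) = 22; f(-4) = -38/3; f(-1) = 16/3; f(2) = -254/3.
So the minimum is f(2) = -254/3.

2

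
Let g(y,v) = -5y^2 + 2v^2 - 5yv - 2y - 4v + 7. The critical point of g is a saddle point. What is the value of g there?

∂g/∂y = -10y - 5v - 2 = 0 and ∂g/∂v = -5y + 4v - 4 = 0, so (y, v) = (-28/65, 6/13).
The Hessian has g_{yy} = -10, g_{vv} = 4, g_{yv} = -5, giving D = -65 < 0, so the point is a saddle point.
g(-28/65, 6/13) = 423/65.

423/65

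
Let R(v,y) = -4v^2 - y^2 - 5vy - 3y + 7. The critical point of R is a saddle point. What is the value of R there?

3

∂R/∂v = -8v - 5y = 0 and ∂R/∂y = -5v - 2y - 3 = 0, so (v, y) = (-5/3, 8/3).
The Hessian has R_{vv} = -8, R_{yy} = -2, R_{vy} = -5, giving D = -9 < 0, so the point is a saddle point.
R(-5/3, 8/3) = 3.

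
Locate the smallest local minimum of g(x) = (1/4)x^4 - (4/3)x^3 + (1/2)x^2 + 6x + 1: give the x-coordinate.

-1

g'(x) = x^3 - 4x^2 + x + 6. Setting g'(x) = 0 gives x ∈ {-1, 2, 3}.
g''(x) = 3x^2 - 8x + 1. g''(-1) = 12 > 0 ⇒ local minimum; g''(2) = -3 < 0 ⇒ local maximum; g''(3) = 4 > 0 ⇒ local minimum.
The smallest local minimum is g(-1) = -35/12.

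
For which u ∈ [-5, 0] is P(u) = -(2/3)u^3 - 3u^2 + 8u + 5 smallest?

The derivative is -2u^2 - 6u + 8, whose only zero in [-5, 0] is u = -4.
Evaluating at the critical points and endpoints: P(-5) = -80/3; P(-4) = -97/3; P(0) = 5.
Hence the absolute minimum is -97/3 at u = -4.

-4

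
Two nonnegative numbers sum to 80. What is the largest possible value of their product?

With x + y = 80, the product is P(x) = x(80 − x).
P'(x) = 80 − 2x = 0 gives x = 40; P'' = −2 < 0, so this is the maximum.
P = 40·40 = 1600.

1600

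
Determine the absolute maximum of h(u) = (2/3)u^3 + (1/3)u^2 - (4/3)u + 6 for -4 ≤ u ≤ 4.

h'(u) = 2u^2 + (2/3)u - 4/3, which vanishes at u = -1 and u = 2/3.
Candidates: h(-4) = -26; h(-1) = 7; h(2/3) = 442/81; h(4) = 146/3.
The maximum over the interval is 146/3, attained at u = 4.

146/3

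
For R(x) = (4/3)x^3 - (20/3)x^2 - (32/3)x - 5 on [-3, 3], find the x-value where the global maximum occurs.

The derivative is 4x^2 - (40/3)x - 32/3, whose only zero in [-3, 3] is x = -2/3.
Evaluating at the critical points and endpoints: R(-3) = -69, R(-2/3) = -101/81, R(3) = -61.
Hence the absolute maximum is -101/81 at x = -2/3.

-2/3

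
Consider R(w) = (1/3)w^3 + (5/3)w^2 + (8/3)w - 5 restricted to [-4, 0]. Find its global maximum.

-5

Differentiating, R'(w) = w^2 + (10/3)w + 8/3; which vanishes at w = -2 and w = -4/3.
Evaluating at the critical points and endpoints: R(-4) = -31/3, R(-2) = -19/3, R(-4/3) = -517/81, R(0) = -5.
Hence the absolute maximum is -5 at w = 0.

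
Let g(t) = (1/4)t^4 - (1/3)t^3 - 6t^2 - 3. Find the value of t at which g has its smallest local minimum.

4

g'(t) = t^3 - t^2 - 12t = 0 at t = -3, 0, 4.
Second-derivative test with g''(t) = 3t^2 - 2t - 12: g''(-3) = 21 > 0 ⇒ local minimum; g''(0) = -12 < 0 ⇒ local maximum; g''(4) = 28 > 0 ⇒ local minimum.
The smallest local minimum is g(4) = -169/3.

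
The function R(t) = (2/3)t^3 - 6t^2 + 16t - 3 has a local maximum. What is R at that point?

Critical points: R'(t) = 2t^2 - 12t + 16 vanishes at t = 2, 4.
Since R''(t) = 4t - 12, we get R''(2) = -4 < 0 ⇒ local maximum; R''(4) = 4 > 0 ⇒ local minimum.
The local maximum is R(2) = 31/3.

31/3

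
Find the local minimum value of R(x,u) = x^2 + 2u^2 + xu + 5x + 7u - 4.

∂R/∂x = 2x + u + 5 = 0 and ∂R/∂u = x + 4u + 7 = 0, so (x, u) = (-13/7, -9/7).
The Hessian has R_{xx} = 2, R_{uu} = 4, R_{xu} = 1, giving D = 7 > 0 with R_{xx} > 0, so the point is a local minimum.
R(-13/7, -9/7) = -92/7.

-92/7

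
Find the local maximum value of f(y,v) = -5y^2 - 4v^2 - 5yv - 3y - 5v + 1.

141/55

∂f/∂y = -10y - 5v - 3 = 0 and ∂f/∂v = -5y - 8v - 5 = 0, so (y, v) = (1/55, -7/11).
The Hessian has f_{yy} = -10, f_{vv} = -8, f_{yv} = -5, giving D = 55 > 0 with f_{yy} < 0, so the point is a local maximum.
f(1/55, -7/11) = 141/55.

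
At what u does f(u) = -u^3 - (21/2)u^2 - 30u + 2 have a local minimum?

-5

f'(u) = -3u^2 - 21u - 30 = 0 at u = -5, -2.
Since f''(u) = -6u - 21, we get f''(-5) = 9 > 0 ⇒ local minimum; f''(-2) = -9 < 0 ⇒ local maximum.
The local minimum is f(-5) = 29/2.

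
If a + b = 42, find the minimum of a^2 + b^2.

882

With a + b = 42, a^2 + b^2 = a^2 + (42 − a)^2.
The derivative 2a − 2(42 − a) = 4a − 84 vanishes at a = 21; second derivative 4 > 0, a minimum.
The minimum is 2·(21)^2 = 882.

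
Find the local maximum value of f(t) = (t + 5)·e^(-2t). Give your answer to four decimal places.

By the product rule, f'(t) = (-2t - 9)·e^(-2t). Since e^(-2t) > 0, the only critical point is t = -9/2.
f''(-9/2) has the same sign as -2 < 0, so this is a local maximum.
f(-9/2) = (1/2)·e^(9) ≈ 4051.5420.

4051.5420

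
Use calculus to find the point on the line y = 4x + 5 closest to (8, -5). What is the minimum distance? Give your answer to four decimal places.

Minimize D(x)^2 = (x - 8)^2 + (4x + 10)^2.
d/dx[D^2] = 2(x - 8) + 2·4·(4x + 10) = 0 ⇒ x = -32/17.
Then y = -43/17 and the distance is √(1764/17) ≈ 10.1865.

10.1865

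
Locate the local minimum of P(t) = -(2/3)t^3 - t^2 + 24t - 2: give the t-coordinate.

P'(t) = -2t^2 - 2t + 24 = 0 at t = -4, 3.
Since P''(t) = -4t - 2, we get P''(-4) = 14 > 0 ⇒ local minimum; P''(3) = -14 < 0 ⇒ local maximum.
The local minimum is P(-4) = -214/3.

-4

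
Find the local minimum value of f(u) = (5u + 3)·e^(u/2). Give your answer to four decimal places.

f'(u) = 5·e^(u/2) + (5u + 3)·(1/2)·e^(u/2) = ((5/2)u + 13/2)·e^(u/2). Since e^(u/2) > 0, the only critical point is u = -13/5.
f''(-13/5) has the same sign as 5/2 > 0, so this is a local minimum.
f(-13/5) = (-10)·e^(-13/10) ≈ -2.7253.

-2.7253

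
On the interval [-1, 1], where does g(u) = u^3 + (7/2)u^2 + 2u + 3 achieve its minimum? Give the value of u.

The derivative is 3u^2 + 7u + 2, whose only zero in [-1, 1] is u = -1/3.
Compare values at every candidate in [-1, 1]: g(-1) = 7/2, g(-1/3) = 145/54, g(1) = 19/2.
So the minimum is g(-1/3) = 145/54.

-1/3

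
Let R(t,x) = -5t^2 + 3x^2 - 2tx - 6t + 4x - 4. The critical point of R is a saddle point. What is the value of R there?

-69/16

∂R/∂t = -10t - 2x - 6 = 0 and ∂R/∂x = -2t + 6x + 4 = 0, so (t, x) = (-7/16, -13/16).
The Hessian has R_{tt} = -10, R_{xx} = 6, R_{tx} = -2, giving D = -64 < 0, so the point is a saddle point.
R(-7/16, -13/16) = -69/16.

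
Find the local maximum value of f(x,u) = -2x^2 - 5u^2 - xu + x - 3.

-112/39

∂f/∂x = -4x - u + 1 = 0 and ∂f/∂u = -x - 10u = 0, so (x, u) = (10/39, -1/39).
The Hessian has f_{xx} = -4, f_{uu} = -10, f_{xu} = -1, giving D = 39 > 0 with f_{xx} < 0, so the point is a local maximum.
f(10/39, -1/39) = -112/39.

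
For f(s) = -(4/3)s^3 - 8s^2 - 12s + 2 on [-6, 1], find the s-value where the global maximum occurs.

The derivative is -4s^2 - 16s - 12, which vanishes at s = -3 and s = -1.
Candidates: f(-6) = 74,  f(-3) = 2,  f(-1) = 22/3,  f(1) = -58/3.
So the maximum is f(-6) = 74.

-6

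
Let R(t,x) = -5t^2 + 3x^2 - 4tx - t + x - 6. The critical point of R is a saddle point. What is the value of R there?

-231/38

∂R/∂t = -10t - 4x - 1 = 0 and ∂R/∂x = -4t + 6x + 1 = 0, so (t, x) = (-1/38, -7/38).
The Hessian has R_{tt} = -10, R_{xx} = 6, R_{tx} = -4, giving D = -76 < 0, so the point is a saddle point.
R(-1/38, -7/38) = -231/38.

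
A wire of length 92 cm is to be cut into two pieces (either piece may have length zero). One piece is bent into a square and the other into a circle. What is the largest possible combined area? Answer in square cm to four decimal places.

673.5437

Let x be the length used for the square. Square side x/4; circle radius (92−x)/(2π).
A(x) = (x/4)² + π·((92−x)/(2π))² = x²/16 + (92−x)²/(4π) for 0 ≤ x ≤ 92. A'(x) = x/8 − (92−x)/(2π) = 0 gives x = 4·92/(π+4) ≈ 51.5291.
A'' > 0, so the interior critical point is a minimum; the maximum is at an endpoint. A(0) = 673.5437 and A(92) = 529.0000, so the largest area is 673.5437.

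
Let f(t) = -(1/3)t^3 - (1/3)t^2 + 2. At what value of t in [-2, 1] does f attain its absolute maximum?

The derivative is -t^2 - (2/3)t, which vanishes at t = -2/3 and t = 0.
Compare values at every candidate in [-2, 1]: f(-2) = 10/3; f(-2/3) = 158/81; f(0) = 2; f(1) = 4/3.
So the maximum is f(-2) = 10/3.

-2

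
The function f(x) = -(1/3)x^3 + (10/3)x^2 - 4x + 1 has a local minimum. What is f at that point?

f'(x) = -x^2 + (20/3)x - 4 = 0 at x = 2/3, 6.
Second-derivative test with f''(x) = -2x + 20/3: f''(2/3) = 16/3 > 0 ⇒ local minimum; f''(6) = -16/3 < 0 ⇒ local maximum.
The local minimum is f(2/3) = -23/81.

-23/81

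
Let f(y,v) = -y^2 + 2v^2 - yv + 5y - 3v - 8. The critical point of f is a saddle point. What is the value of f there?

∂f/∂y = -2y - v + 5 = 0 and ∂f/∂v = -y + 4v - 3 = 0, so (y, v) = (17/9, 11/9).
The Hessian has f_{yy} = -2, f_{vv} = 4, f_{yv} = -1, giving D = -9 < 0, so the point is a saddle point.
f(17/9, 11/9) = -46/9.

-46/9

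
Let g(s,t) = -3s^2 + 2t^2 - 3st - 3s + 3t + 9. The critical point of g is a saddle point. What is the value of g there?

∂g/∂s = -6s - 3t - 3 = 0 and ∂g/∂t = -3s + 4t + 3 = 0, so (s, t) = (-1/11, -9/11).
The Hessian has g_{ss} = -6, g_{tt} = 4, g_{st} = -3, giving D = -33 < 0, so the point is a saddle point.
g(-1/11, -9/11) = 87/11.

87/11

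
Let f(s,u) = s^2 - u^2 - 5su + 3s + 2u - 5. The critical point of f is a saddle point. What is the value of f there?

-120/29

∂f/∂s = 2s - 5u + 3 = 0 and ∂f/∂u = -5s - 2u + 2 = 0, so (s, u) = (4/29, 19/29).
The Hessian has f_{ss} = 2, f_{uu} = -2, f_{su} = -5, giving D = -29 < 0, so the point is a saddle point.
f(4/29, 19/29) = -120/29.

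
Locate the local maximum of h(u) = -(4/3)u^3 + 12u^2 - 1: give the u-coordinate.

h'(u) = -4u^2 + 24u. Setting h'(u) = 0 gives u ∈ {0, 6}.
h''(u) = -8u + 24. h''(0) = 24 > 0 ⇒ local minimum; h''(6) = -24 < 0 ⇒ local maximum.
So the local maximum value is h(6) = 143.

6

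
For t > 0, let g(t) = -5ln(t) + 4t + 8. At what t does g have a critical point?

g'(t) = -5/t + 4 = 0 gives t = 5/4.
g''(t) = 5/t², which is positive for t > 0, so this is a local minimum.
g(5/4) = -5·ln(5/4) + 5 + 8 ≈ 11.8843.

5/4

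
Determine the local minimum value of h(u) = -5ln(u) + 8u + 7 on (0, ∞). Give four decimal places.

14.3500

h'(u) = -5/u + 8 = 0 gives u = 5/8.
h''(u) = 5/u², which is positive for u > 0, so this is a local minimum.
h(5/8) = -5·ln(5/8) + 5 + 7 ≈ 14.3500.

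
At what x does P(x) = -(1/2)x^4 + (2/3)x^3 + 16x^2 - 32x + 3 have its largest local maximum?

-4

Critical points: P'(x) = -2x^3 + 2x^2 + 32x - 32 vanishes at x = -4, 1, 4.
P''(x) = -6x^2 + 4x + 32. P''(-4) = -80 < 0 ⇒ local maximum; P''(1) = 30 > 0 ⇒ local minimum; P''(4) = -48 < 0 ⇒ local maximum.
The largest local maximum is P(-4) = 649/3.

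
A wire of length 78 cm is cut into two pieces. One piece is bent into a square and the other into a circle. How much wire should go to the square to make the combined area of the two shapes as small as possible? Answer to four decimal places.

43.6877

Let x be the length used for the square. Square side x/4; circle radius (78−x)/(2π).
A(x) = (x/4)² + π·((78−x)/(2π))² = x²/16 + (78−x)²/(4π) for 0 ≤ x ≤ 78. A'(x) = x/8 − (78−x)/(2π) = 0 gives x = 4·78/(π+4) ≈ 43.6877.
A'' = 1/8 + 1/(2π) > 0, so this gives the minimum combined area; x ≈ 43.6877 cm to the square.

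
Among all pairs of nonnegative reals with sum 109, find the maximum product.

With x + y = 109, the product is P(x) = x(109 − x).
P'(x) = 109 − 2x = 0 gives x = 109/2; P'' = −2 < 0, so this is the maximum.
P = 109/2·109/2 = 11881/4.

11881/4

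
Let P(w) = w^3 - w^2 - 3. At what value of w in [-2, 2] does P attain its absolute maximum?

P'(w) = 3w^2 - 2w, which vanishes at w = 0 and w = 2/3.
Evaluating at the critical points and endpoints: P(-2) = -15,  P(0) = -3,  P(2/3) = -85/27,  P(2) = 1.
The maximum over the interval is 1, attained at w = 2.

2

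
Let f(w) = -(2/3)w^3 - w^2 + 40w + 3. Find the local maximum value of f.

Critical points: f'(w) = -2w^2 - 2w + 40 vanishes at w = -5, 4.
f''(w) = -4w - 2. f''(-5) = 18 > 0 ⇒ local minimum; f''(4) = -18 < 0 ⇒ local maximum.
The local maximum is f(4) = 313/3.

313/3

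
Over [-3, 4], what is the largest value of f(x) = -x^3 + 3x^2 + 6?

60

Differentiating, f'(x) = -3x^2 + 6x; which vanishes at x = 0 and x = 2.
Evaluating at the critical points and endpoints: f(-3) = 60, f(0) = 6, f(2) = 10, f(4) = -10.
So the maximum is f(-3) = 60.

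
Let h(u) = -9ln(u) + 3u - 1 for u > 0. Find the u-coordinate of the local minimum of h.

h'(u) = -9/u + 3 = 0 gives u = 3.
h''(u) = 9/u², which is positive for u > 0, so this is a local minimum.
h(3) = -9·ln(3) + 9 - 1 ≈ -1.8875.

3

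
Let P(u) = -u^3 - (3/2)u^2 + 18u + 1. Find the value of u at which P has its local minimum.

P'(u) = -3u^2 - 3u + 18. Setting P'(u) = 0 gives u ∈ {-3, 2}.
P''(u) = -6u - 3. P''(-3) = 15 > 0 ⇒ local minimum; P''(2) = -15 < 0 ⇒ local maximum.
The local minimum is P(-3) = -79/2.

-3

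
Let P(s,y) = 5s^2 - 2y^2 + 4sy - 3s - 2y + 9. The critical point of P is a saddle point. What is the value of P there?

241/28

∂P/∂s = 10s + 4y - 3 = 0 and ∂P/∂y = 4s - 4y - 2 = 0, so (s, y) = (5/14, -1/7).
The Hessian has P_{ss} = 10, P_{yy} = -4, P_{sy} = 4, giving D = -56 < 0, so the point is a saddle point.
P(5/14, -1/7) = 241/28.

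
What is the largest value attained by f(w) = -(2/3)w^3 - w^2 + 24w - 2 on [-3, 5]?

f'(w) = -2w^2 - 2w + 24, whose only zero in [-3, 5] is w = 3.
Compare values at every candidate in [-3, 5]: f(-3) = -65, f(3) = 43, f(5) = 29/3.
The maximum over the interval is 43, attained at w = 3.

43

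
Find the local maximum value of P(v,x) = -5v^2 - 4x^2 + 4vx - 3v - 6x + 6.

21/2

∂P/∂v = -10v + 4x - 3 = 0 and ∂P/∂x = 4v - 8x - 6 = 0, so (v, x) = (-3/4, -9/8).
The Hessian has P_{vv} = -10, P_{xx} = -8, P_{vx} = 4, giving D = 64 > 0 with P_{vv} < 0, so the point is a local maximum.
P(-3/4, -9/8) = 21/2.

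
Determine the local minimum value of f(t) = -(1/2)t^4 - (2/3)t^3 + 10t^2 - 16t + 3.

Critical points: f'(t) = -2t^3 - 2t^2 + 20t - 16 vanishes at t = -4, 1, 2.
f''(t) = -6t^2 - 4t + 20. f''(-4) = -60 < 0 ⇒ local maximum; f''(1) = 10 > 0 ⇒ local minimum; f''(2) = -12 < 0 ⇒ local maximum.
The local minimum is f(1) = -25/6.

-25/6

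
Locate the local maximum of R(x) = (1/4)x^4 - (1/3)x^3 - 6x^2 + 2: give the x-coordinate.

Critical points: R'(x) = x^3 - x^2 - 12x vanishes at x = -3, 0, 4.
Second-derivative test with R''(x) = 3x^2 - 2x - 12: R''(-3) = 21 > 0 ⇒ local minimum; R''(0) = -12 < 0 ⇒ local maximum; R''(4) = 28 > 0 ⇒ local minimum.
The local maximum is R(0) = 2.

0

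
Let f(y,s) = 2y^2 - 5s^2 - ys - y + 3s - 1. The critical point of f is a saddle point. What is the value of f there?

-31/41

∂f/∂y = 4y - s - 1 = 0 and ∂f/∂s = -y - 10s + 3 = 0, so (y, s) = (13/41, 11/41).
The Hessian has f_{yy} = 4, f_{ss} = -10, f_{ys} = -1, giving D = -41 < 0, so the point is a saddle point.
f(13/41, 11/41) = -31/41.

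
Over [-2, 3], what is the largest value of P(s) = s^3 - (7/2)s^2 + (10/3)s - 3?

5/2

P'(s) = 3s^2 - 7s + 10/3, which vanishes at s = 2/3 and s = 5/3.
Evaluating at the critical points and endpoints: P(-2) = -95/3, P(2/3) = -55/27, P(5/3) = -137/54, P(3) = 5/2.
So the maximum is P(3) = 5/2.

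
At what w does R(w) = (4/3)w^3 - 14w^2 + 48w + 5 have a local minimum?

R'(w) = 4w^2 - 28w + 48 = 0 at w = 3, 4.
Second-derivative test with R''(w) = 8w - 28: R''(3) = -4 < 0 ⇒ local maximum; R''(4) = 4 > 0 ⇒ local minimum.
Thus R has its local minimum at w = 4, with value 175/3.

4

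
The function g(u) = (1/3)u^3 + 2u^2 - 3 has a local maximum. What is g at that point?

23/3

g'(u) = u^2 + 4u. Setting g'(u) = 0 gives u ∈ {-4, 0}.
g''(u) = 2u + 4. g''(-4) = -4 < 0 ⇒ local maximum; g''(0) = 4 > 0 ⇒ local minimum.
So the local maximum value is g(-4) = 23/3.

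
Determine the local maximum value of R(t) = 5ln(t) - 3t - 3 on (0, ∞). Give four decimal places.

R'(t) = 5/t − 3 = 0 gives t = 5/3.
R''(t) = -5/t², which is negative for t > 0, so this is a local maximum.
R(5/3) = 5·ln(5/3) - 5 - 3 ≈ -5.4459.

-5.4459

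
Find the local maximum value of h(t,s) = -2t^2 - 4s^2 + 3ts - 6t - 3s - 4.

∂h/∂t = -4t + 3s - 6 = 0 and ∂h/∂s = 3t - 8s - 3 = 0, so (t, s) = (-57/23, -30/23).
The Hessian has h_{tt} = -4, h_{ss} = -8, h_{ts} = 3, giving D = 23 > 0 with h_{tt} < 0, so the point is a local maximum.
h(-57/23, -30/23) = 124/23.

124/23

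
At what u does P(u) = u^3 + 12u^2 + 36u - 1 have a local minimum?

P'(u) = 3u^2 + 24u + 36 = 0 at u = -6, -2.
P''(u) = 6u + 24. P''(-6) = -12 < 0 ⇒ local maximum; P''(-2) = 12 > 0 ⇒ local minimum.
So the local minimum value is P(-2) = -33.

-2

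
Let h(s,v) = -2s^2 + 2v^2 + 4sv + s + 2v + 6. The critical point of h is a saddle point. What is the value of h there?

∂h/∂s = -4s + 4v + 1 = 0 and ∂h/∂v = 4s + 4v + 2 = 0, so (s, v) = (-1/8, -3/8).
The Hessian has h_{ss} = -4, h_{vv} = 4, h_{sv} = 4, giving D = -32 < 0, so the point is a saddle point.
h(-1/8, -3/8) = 89/16.

89/16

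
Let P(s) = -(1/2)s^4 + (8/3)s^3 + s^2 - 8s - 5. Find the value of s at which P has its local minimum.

P'(s) = -2s^3 + 8s^2 + 2s - 8. Setting P'(s) = 0 gives s ∈ {-1, 1, 4}.
Since P''(s) = -6s^2 + 16s + 2, we get P''(-1) = -20 < 0 ⇒ local maximum; P''(1) = 12 > 0 ⇒ local minimum; P''(4) = -30 < 0 ⇒ local maximum.
Thus P has its local minimum at s = 1, with value -59/6.

1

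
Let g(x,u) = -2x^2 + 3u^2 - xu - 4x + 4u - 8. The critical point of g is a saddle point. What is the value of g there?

∂g/∂x = -4x - u - 4 = 0 and ∂g/∂u = -x + 6u + 4 = 0, so (x, u) = (-4/5, -4/5).
The Hessian has g_{xx} = -4, g_{uu} = 6, g_{xu} = -1, giving D = -25 < 0, so the point is a saddle point.
g(-4/5, -4/5) = -8.

-8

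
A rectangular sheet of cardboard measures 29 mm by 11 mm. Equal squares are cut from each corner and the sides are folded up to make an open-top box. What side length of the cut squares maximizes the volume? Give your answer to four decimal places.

2.4404

With cut size x, the volume is V(x) = x(29 − 2x)(11 − 2x) for 0 < x < 5.5.
V'(x) = 12x^2 − 160x + 319. Setting V'(x) = 0 gives x ≈ 2.4404 (the root in (0, 5.5)).
V''(x) = 24x − 160 is negative there, so this is the maximum; V ≈ 360.1791.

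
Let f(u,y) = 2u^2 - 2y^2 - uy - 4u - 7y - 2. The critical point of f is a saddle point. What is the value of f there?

∂f/∂u = 4u - y - 4 = 0 and ∂f/∂y = -u - 4y - 7 = 0, so (u, y) = (9/17, -32/17).
The Hessian has f_{uu} = 4, f_{yy} = -4, f_{uy} = -1, giving D = -17 < 0, so the point is a saddle point.
f(9/17, -32/17) = 60/17.

60/17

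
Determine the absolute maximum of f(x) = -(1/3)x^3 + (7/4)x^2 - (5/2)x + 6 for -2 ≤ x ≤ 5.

f'(x) = -x^2 + (7/2)x - 5/2, which vanishes at x = 1 and x = 5/2.
Candidates: f(-2) = 62/3, f(1) = 59/12, f(5/2) = 263/48, f(5) = -53/12.
Hence the absolute maximum is 62/3 at x = -2.

62/3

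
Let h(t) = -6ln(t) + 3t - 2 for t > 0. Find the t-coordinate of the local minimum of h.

2

h'(t) = -6/t + 3 = 0 gives t = 2.
h''(t) = 6/t², which is positive for t > 0, so this is a local minimum.
h(2) = -6·ln(2) + 6 - 2 ≈ -0.1589.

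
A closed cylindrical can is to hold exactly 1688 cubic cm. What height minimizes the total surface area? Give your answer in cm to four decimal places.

With radius r and height h, πr²h = 1688 so h = 1688/(πr²), and S(r) = 2πr² + 2πrh = 2πr² + 2·1688/r.
S'(r) = 4πr − 2·1688/r² = 0 ⇒ r³ = 1688/(2π), so r ≈ 6.4525 and h = 2r ≈ 12.9051.
S''(r) = 4π + 4·1688/r³ > 0, so this is the minimum; S ≈ 784.8069.

12.9051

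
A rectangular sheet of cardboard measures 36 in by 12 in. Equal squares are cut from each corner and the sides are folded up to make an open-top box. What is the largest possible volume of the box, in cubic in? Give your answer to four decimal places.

With cut size x, the volume is V(x) = x(36 − 2x)(12 − 2x) for 0 < x < 6.
V'(x) = 12x^2 − 192x + 432. Setting V'(x) = 0 gives x ≈ 2.7085 (the root in (0, 6)).
V''(x) = 24x − 192 is negative there, so this is the maximum; V ≈ 545.2966.

545.2966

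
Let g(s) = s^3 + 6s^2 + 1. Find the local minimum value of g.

Critical points: g'(s) = 3s^2 + 12s vanishes at s = -4, 0.
Second-derivative test with g''(s) = 6s + 12: g''(-4) = -12 < 0 ⇒ local maximum; g''(0) = 12 > 0 ⇒ local minimum.
Thus g has its local minimum at s = 0, with value 1.

1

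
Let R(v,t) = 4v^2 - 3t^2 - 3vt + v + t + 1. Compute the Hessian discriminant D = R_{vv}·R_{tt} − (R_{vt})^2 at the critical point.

∂R/∂v = 8v - 3t + 1 = 0 and ∂R/∂t = -3v - 6t + 1 = 0, so (v, t) = (-1/19, 11/57).
The Hessian has R_{vv} = 8, R_{tt} = -6, R_{vt} = -3, giving D = -57 < 0, so the point is a saddle point.
D = (8)·(-6) − (-3)^2 = -57.

-57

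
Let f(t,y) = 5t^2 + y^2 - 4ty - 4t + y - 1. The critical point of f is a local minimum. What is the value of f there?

-9/4

∂f/∂t = 10t - 4y - 4 = 0 and ∂f/∂y = -4t + 2y + 1 = 0, so (t, y) = (1, 3/2).
The Hessian has f_{tt} = 10, f_{yy} = 2, f_{ty} = -4, giving D = 4 > 0 with f_{tt} > 0, so the point is a local minimum.
f(1, 3/2) = -9/4.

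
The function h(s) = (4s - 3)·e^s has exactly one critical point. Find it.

-1/4

By the product rule, h'(s) = (4s + 1)·e^s. Since e^s > 0, the only critical point is s = -1/4.
h''(-1/4) has the same sign as 4 > 0, so this is a local minimum.
h(-1/4) = (-4)·e^(-1/4) ≈ -3.1152.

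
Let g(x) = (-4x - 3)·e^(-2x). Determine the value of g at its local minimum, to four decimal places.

-3.2974

By the product rule, g'(x) = (8x + 2)·e^(-2x). Since e^(-2x) > 0, the only critical point is x = -1/4.
g''(-1/4) has the same sign as 8 > 0, so this is a local minimum.
g(-1/4) = (-2)·e^(1/2) ≈ -3.2974.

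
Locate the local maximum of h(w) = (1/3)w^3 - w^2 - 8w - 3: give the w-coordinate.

-2

h'(w) = w^2 - 2w - 8 = 0 at w = -2, 4.
Since h''(w) = 2w - 2, we get h''(-2) = -6 < 0 ⇒ local maximum; h''(4) = 6 > 0 ⇒ local minimum.
The local maximum is h(-2) = 19/3.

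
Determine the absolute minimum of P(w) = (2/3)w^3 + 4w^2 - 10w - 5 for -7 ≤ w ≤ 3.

P'(w) = 2w^2 + 8w - 10, which vanishes at w = -5 and w = 1.
Compare values at every candidate in [-7, 3]: P(-7) = 97/3,  P(-5) = 185/3,  P(1) = -31/3,  P(3) = 19.
The minimum over the interval is -31/3, attained at w = 1.

-31/3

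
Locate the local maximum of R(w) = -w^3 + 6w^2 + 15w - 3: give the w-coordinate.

R'(w) = -3w^2 + 12w + 15 = 0 at w = -1, 5.
R''(w) = -6w + 12. R''(-1) = 18 > 0 ⇒ local minimum; R''(5) = -18 < 0 ⇒ local maximum.
So the local maximum value is R(5) = 97.

5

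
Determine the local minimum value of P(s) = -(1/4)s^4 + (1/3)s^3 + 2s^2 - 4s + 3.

13/12

Critical points: P'(s) = -s^3 + s^2 + 4s - 4 vanishes at s = -2, 1, 2.
P''(s) = -3s^2 + 2s + 4. P''(-2) = -12 < 0 ⇒ local maximum; P''(1) = 3 > 0 ⇒ local minimum; P''(2) = -4 < 0 ⇒ local maximum.
Thus P has its local minimum at s = 1, with value 13/12.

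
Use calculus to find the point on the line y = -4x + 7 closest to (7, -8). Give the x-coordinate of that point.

Minimize D(x)^2 = (x - 7)^2 + (-4x + 15)^2.
d/dx[D^2] = 2(x - 7) + 2·(-4)·(-4x + 15) = 0 ⇒ x = 67/17.
Then y = -149/17 and the distance is √(169/17) ≈ 3.1530.

67/17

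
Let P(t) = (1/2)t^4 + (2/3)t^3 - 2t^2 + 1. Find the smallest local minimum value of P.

-13/3

Critical points: P'(t) = 2t^3 + 2t^2 - 4t vanishes at t = -2, 0, 1.
P''(t) = 6t^2 + 4t - 4. P''(-2) = 12 > 0 ⇒ local minimum; P''(0) = -4 < 0 ⇒ local maximum; P''(1) = 6 > 0 ⇒ local minimum.
Thus P has its smallest local minimum at t = -2, with value -13/3.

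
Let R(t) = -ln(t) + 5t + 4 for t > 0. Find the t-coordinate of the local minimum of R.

R'(t) = -1/t + 5 = 0 gives t = 1/5.
R''(t) = 1/t², which is positive for t > 0, so this is a local minimum.
R(1/5) = -1·ln(1/5) + 1 + 4 ≈ 6.6094.

1/5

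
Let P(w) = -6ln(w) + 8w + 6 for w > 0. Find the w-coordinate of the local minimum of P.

3/4

P'(w) = -6/w + 8 = 0 gives w = 3/4.
P''(w) = 6/w², which is positive for w > 0, so this is a local minimum.
P(3/4) = -6·ln(3/4) + 6 + 6 ≈ 13.7261.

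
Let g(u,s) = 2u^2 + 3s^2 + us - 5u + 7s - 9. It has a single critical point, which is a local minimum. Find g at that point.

∂g/∂u = 4u + s - 5 = 0 and ∂g/∂s = u + 6s + 7 = 0, so (u, s) = (37/23, -33/23).
The Hessian has g_{uu} = 4, g_{ss} = 6, g_{us} = 1, giving D = 23 > 0 with g_{uu} > 0, so the point is a local minimum.
g(37/23, -33/23) = -415/23.

-415/23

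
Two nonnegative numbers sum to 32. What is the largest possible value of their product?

256

With x + y = 32, the product is P(x) = x(32 − x).
P'(x) = 32 − 2x = 0 gives x = 16; P'' = −2 < 0, so this is the maximum.
P = 16·16 = 256.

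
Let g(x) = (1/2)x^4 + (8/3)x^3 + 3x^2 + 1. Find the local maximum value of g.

11/6

g'(x) = 2x^3 + 8x^2 + 6x = 0 at x = -3, -1, 0.
Since g''(x) = 6x^2 + 16x + 6, we get g''(-3) = 12 > 0 ⇒ local minimum; g''(-1) = -4 < 0 ⇒ local maximum; g''(0) = 6 > 0 ⇒ local minimum.
So the local maximum value is g(-1) = 11/6.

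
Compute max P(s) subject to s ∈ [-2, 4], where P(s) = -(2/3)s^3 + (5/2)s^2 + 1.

49/3

The derivative is -2s^2 + 5s, which vanishes at s = 0 and s = 5/2.
Compare values at every candidate in [-2, 4]: P(-2) = 49/3; P(0) = 1; P(5/2) = 149/24; P(4) = -5/3.
So the maximum is P(-2) = 49/3.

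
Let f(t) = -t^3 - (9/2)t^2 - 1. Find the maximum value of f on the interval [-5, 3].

23/2

f'(t) = -3t^2 - 9t, which vanishes at t = -3 and t = 0.
Compare values at every candidate in [-5, 3]: f(-5) = 23/2,  f(-3) = -29/2,  f(0) = -1,  f(3) = -137/2.
The maximum over the interval is 23/2, attained at t = -5.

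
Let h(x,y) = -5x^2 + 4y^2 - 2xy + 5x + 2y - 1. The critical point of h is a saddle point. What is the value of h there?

4/21

∂h/∂x = -10x - 2y + 5 = 0 and ∂h/∂y = -2x + 8y + 2 = 0, so (x, y) = (11/21, -5/42).
The Hessian has h_{xx} = -10, h_{yy} = 8, h_{xy} = -2, giving D = -84 < 0, so the point is a saddle point.
h(11/21, -5/42) = 4/21.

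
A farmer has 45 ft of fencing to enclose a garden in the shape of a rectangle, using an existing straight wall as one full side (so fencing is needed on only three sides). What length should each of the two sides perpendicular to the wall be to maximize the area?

Let the sides perpendicular to the wall have length x and the parallel side y, so 2x + y = 45 and the area is A = xy = x(45 − 2x).
A'(x) = 45 − 4x = 0 gives x = 45/4, and A''(x) = −4 < 0 confirms a maximum.
Then y = 45 − 2·45/4 = 45/2 and A = 2025/8.

45/4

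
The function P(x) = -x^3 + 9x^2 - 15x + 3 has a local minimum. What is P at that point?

-4

P'(x) = -3x^2 + 18x - 15. Setting P'(x) = 0 gives x ∈ {1, 5}.
P''(x) = -6x + 18. P''(1) = 12 > 0 ⇒ local minimum; P''(5) = -12 < 0 ⇒ local maximum.
So the local minimum value is P(1) = -4.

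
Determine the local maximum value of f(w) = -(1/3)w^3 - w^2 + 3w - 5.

f'(w) = -w^2 - 2w + 3. Setting f'(w) = 0 gives w ∈ {-3, 1}.
Second-derivative test with f''(w) = -2w - 2: f''(-3) = 4 > 0 ⇒ local minimum; f''(1) = -4 < 0 ⇒ local maximum.
Thus f has its local maximum at w = 1, with value -10/3.

-10/3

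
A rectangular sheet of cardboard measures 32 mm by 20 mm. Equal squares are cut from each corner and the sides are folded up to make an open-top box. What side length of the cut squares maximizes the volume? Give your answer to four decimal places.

With cut size x, the volume is V(x) = x(32 − 2x)(20 − 2x) for 0 < x < 10.
V'(x) = 12x^2 − 208x + 640. Setting V'(x) = 0 gives x ≈ 4.0000 (the root in (0, 10)).
V''(x) = 24x − 208 is negative there, so this is the maximum; V ≈ 1152.0000.

4.0000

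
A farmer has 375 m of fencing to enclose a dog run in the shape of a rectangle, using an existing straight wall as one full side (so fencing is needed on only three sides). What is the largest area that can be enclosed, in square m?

Let the sides perpendicular to the wall have length x and the parallel side y, so 2x + y = 375 and the area is A = xy = x(375 − 2x).
A'(x) = 375 − 4x = 0 gives x = 375/4, and A''(x) = −4 < 0 confirms a maximum.
Then y = 375 − 2·375/4 = 375/2 and A = 140625/8.

140625/8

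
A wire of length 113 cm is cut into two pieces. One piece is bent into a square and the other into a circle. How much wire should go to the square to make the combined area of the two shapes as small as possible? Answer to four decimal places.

Let x be the length used for the square. Square side x/4; circle radius (113−x)/(2π).
A(x) = (x/4)² + π·((113−x)/(2π))² = x²/16 + (113−x)²/(4π) for 0 ≤ x ≤ 113. A'(x) = x/8 − (113−x)/(2π) = 0 gives x = 4·113/(π+4) ≈ 63.2912.
A'' = 1/8 + 1/(2π) > 0, so this gives the minimum combined area; x ≈ 63.2912 cm to the square.

63.2912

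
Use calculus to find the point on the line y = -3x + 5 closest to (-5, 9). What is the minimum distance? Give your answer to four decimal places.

3.4785

Minimize D(x)^2 = (x + 5)^2 + (-3x - 4)^2.
d/dx[D^2] = 2(x + 5) + 2·(-3)·(-3x - 4) = 0 ⇒ x = -17/10.
Then y = 101/10 and the distance is √(121/10) ≈ 3.4785.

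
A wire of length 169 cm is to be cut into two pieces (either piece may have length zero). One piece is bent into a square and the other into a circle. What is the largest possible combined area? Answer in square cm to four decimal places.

Let x be the length used for the square. Square side x/4; circle radius (169−x)/(2π).
A(x) = (x/4)² + π·((169−x)/(2π))² = x²/16 + (169−x)²/(4π) for 0 ≤ x ≤ 169. A'(x) = x/8 − (169−x)/(2π) = 0 gives x = 4·169/(π+4) ≈ 94.6568.
A'' > 0, so the interior critical point is a minimum; the maximum is at an endpoint. A(0) = 2272.8122 and A(169) = 1785.0625, so the largest area is 2272.8122.

2272.8122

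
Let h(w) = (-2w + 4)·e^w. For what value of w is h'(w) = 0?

1

Differentiating with the product rule gives h'(w) = (-2w + 2)·e^w. Since e^w > 0, the only critical point is w = 1.
h''(1) has the same sign as -2 < 0, so this is a local maximum.
h(1) = (2)·e^(1) ≈ 5.4366.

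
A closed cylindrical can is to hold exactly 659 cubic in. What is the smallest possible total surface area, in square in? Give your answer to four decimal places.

With radius r and height h, πr²h = 659 so h = 659/(πr²), and S(r) = 2πr² + 2πrh = 2πr² + 2·659/r.
S'(r) = 4πr − 2·659/r² = 0 ⇒ r³ = 659/(2π), so r ≈ 4.7159 and h = 2r ≈ 9.4319.
S''(r) = 4π + 4·659/r³ > 0, so this is the minimum; S ≈ 419.2163.

419.2163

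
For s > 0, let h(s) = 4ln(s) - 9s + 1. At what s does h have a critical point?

h'(s) = 4/s − 9 = 0 gives s = 4/9.
h''(s) = -4/s², which is negative for s > 0, so this is a local maximum.
h(4/9) = 4·ln(4/9) - 4 + 1 ≈ -6.2437.

4/9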